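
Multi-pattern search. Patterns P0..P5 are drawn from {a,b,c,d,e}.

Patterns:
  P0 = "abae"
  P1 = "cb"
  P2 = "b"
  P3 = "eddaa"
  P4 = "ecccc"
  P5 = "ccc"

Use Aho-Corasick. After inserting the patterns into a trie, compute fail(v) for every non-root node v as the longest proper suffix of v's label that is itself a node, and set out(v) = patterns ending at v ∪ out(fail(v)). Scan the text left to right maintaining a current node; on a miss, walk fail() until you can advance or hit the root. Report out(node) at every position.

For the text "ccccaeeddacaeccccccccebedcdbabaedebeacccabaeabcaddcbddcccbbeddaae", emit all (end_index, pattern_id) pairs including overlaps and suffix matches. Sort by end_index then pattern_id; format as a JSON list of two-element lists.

Build automaton:
Trie (insert patterns):
  0='ε' goto a→1 b→7 c→5 e→8
  1='a' goto b→2
  2='ab' goto a→3
  3='aba' goto e→4
  4='abae' goto ·  [P0 ends]
  5='c' goto b→6 c→17
  6='cb' goto ·  [P1 ends]
  7='b' goto ·  [P2 ends]
  8='e' goto c→13 d→9
  9='ed' goto d→10
  10='edd' goto a→11
  11='edda' goto a→12
  12='eddaa' goto ·  [P3 ends]
  13='ec' goto c→14
  14='ecc' goto c→15
  15='eccc' goto c→16
  16='ecccc' goto ·  [P4 ends]
  17='cc' goto c→18
  18='ccc' goto ·  [P5 ends]

BFS fail/out derivation:
  fail(1) 'a': from fail(0)=0 chase 'a': 0 ⇒ 0;  out=∅∪out(0)=∅
  fail(5) 'c': from fail(0)=0 chase 'c': 0 ⇒ 0;  out=∅∪out(0)=∅
  fail(7) 'b': from fail(0)=0 chase 'b': 0 ⇒ 0;  out={2}∪out(0)={2}
  fail(8) 'e': from fail(0)=0 chase 'e': 0 ⇒ 0;  out=∅∪out(0)=∅
  fail(2) 'ab': from fail(1)=0 chase 'b': 0 ⇒ 7;  out=∅∪out(7)={2}
  fail(6) 'cb': from fail(5)=0 chase 'b': 0 ⇒ 7;  out={1}∪out(7)={1,2}
  fail(9) 'ed': from fail(8)=0 chase 'd': 0 ⇒ 0;  out=∅∪out(0)=∅
  fail(13) 'ec': from fail(8)=0 chase 'c': 0 ⇒ 5;  out=∅∪out(5)=∅
  fail(17) 'cc': from fail(5)=0 chase 'c': 0 ⇒ 5;  out=∅∪out(5)=∅
  fail(3) 'aba': from fail(2)=7 chase 'a': 7→0 ⇒ 1;  out=∅∪out(1)=∅
  fail(10) 'edd': from fail(9)=0 chase 'd': 0 ⇒ 0;  out=∅∪out(0)=∅
  fail(14) 'ecc': from fail(13)=5 chase 'c': 5 ⇒ 17;  out=∅∪out(17)=∅
  fail(18) 'ccc': from fail(17)=5 chase 'c': 5 ⇒ 17;  out={5}∪out(17)={5}
  fail(4) 'abae': from fail(3)=1 chase 'e': 1→0 ⇒ 8;  out={0}∪out(8)={0}
  fail(11) 'edda': from fail(10)=0 chase 'a': 0 ⇒ 1;  out=∅∪out(1)=∅
  fail(15) 'eccc': from fail(14)=17 chase 'c': 17 ⇒ 18;  out=∅∪out(18)={5}
  fail(12) 'eddaa': from fail(11)=1 chase 'a': 1→0 ⇒ 1;  out={3}∪out(1)={3}
  fail(16) 'ecccc': from fail(15)=18 chase 'c': 18→17 ⇒ 18;  out={4}∪out(18)={4,5}

Scan:
i=0 'c': node 0→5
i=1 'c': node 5→17
i=2 'c': node 17→18  ** P5@[0:2]
i=3 'c': node 18→18 (fail-walked)  ** P5@[1:3]
i=4 'a': node 18→1 (fail-walked)
i=5 'e': node 1→8 (fail-walked)
i=6 'e': node 8→8 (fail-walked)
i=7 'd': node 8→9
i=8 'd': node 9→10
i=9 'a': node 10→11
i=10 'c': node 11→5 (fail-walked)
i=11 'a': node 5→1 (fail-walked)
i=12 'e': node 1→8 (fail-walked)
i=13 'c': node 8→13
i=14 'c': node 13→14
i=15 'c': node 14→15  ** P5@[13:15]
i=16 'c': node 15→16  ** P4@[12:16],P5@[14:16]
i=17 'c': node 16→18 (fail-walked)  ** P5@[15:17]
i=18 'c': node 18→18 (fail-walked)  ** P5@[16:18]
i=19 'c': node 18→18 (fail-walked)  ** P5@[17:19]
i=20 'c': node 18→18 (fail-walked)  ** P5@[18:20]
i=21 'e': node 18→8 (fail-walked)
i=22 'b': node 8→7 (fail-walked)  ** P2@[22:22]
i=23 'e': node 7→8 (fail-walked)
i=24 'd': node 8→9
i=25 'c': node 9→5 (fail-walked)
i=26 'd': node 5→0 (fail-walked)
i=27 'b': node 0→7  ** P2@[27:27]
i=28 'a': node 7→1 (fail-walked)
i=29 'b': node 1→2  ** P2@[29:29]
i=30 'a': node 2→3
i=31 'e': node 3→4  ** P0@[28:31]
i=32 'd': node 4→9 (fail-walked)
i=33 'e': node 9→8 (fail-walked)
i=34 'b': node 8→7 (fail-walked)  ** P2@[34:34]
i=35 'e': node 7→8 (fail-walked)
i=36 'a': node 8→1 (fail-walked)
i=37 'c': node 1→5 (fail-walked)
i=38 'c': node 5→17
i=39 'c': node 17→18  ** P5@[37:39]
i=40 'a': node 18→1 (fail-walked)
i=41 'b': node 1→2  ** P2@[41:41]
i=42 'a': node 2→3
i=43 'e': node 3→4  ** P0@[40:43]
i=44 'a': node 4→1 (fail-walked)
i=45 'b': node 1→2  ** P2@[45:45]
i=46 'c': node 2→5 (fail-walked)
i=47 'a': node 5→1 (fail-walked)
i=48 'd': node 1→0 (fail-walked)
i=49 'd': node 0→0
i=50 'c': node 0→5
i=51 'b': node 5→6  ** P1@[50:51],P2@[51:51]
i=52 'd': node 6→0 (fail-walked)
i=53 'd': node 0→0
i=54 'c': node 0→5
i=55 'c': node 5→17
i=56 'c': node 17→18  ** P5@[54:56]
i=57 'b': node 18→6 (fail-walked)  ** P1@[56:57],P2@[57:57]
i=58 'b': node 6→7 (fail-walked)  ** P2@[58:58]
i=59 'e': node 7→8 (fail-walked)
i=60 'd': node 8→9
i=61 'd': node 9→10
i=62 'a': node 10→11
i=63 'a': node 11→12  ** P3@[59:63]
i=64 'e': node 12→8 (fail-walked)

Result: [[2,5],[3,5],[15,5],[16,4],[16,5],[17,5],[18,5],[19,5],[20,5],[22,2],[27,2],[29,2],[31,0],[34,2],[39,5],[41,2],[43,0],[45,2],[51,1],[51,2],[56,5],[57,1],[57,2],[58,2],[63,3]]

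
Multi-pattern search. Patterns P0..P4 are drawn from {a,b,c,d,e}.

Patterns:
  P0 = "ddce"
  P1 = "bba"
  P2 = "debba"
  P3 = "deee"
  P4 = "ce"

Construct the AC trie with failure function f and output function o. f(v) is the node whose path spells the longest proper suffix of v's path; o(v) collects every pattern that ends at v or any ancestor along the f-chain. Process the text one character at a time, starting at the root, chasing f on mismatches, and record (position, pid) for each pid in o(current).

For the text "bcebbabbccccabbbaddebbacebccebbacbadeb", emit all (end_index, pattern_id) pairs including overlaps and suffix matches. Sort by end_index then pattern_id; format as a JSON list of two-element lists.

Build:
Trie nodes:
  0='ε' goto b→5 c→14 d→1
  1='d' goto d→2 e→8
  2='dd' goto c→3
  3='ddc' goto e→4
  4='ddce' goto ·  ←P0
  5='b' goto b→6
  6='bb' goto a→7
  7='bba' goto ·  ←P1
  8='de' goto b→9 e→12
  9='deb' goto b→10
  10='debb' goto a→11
  11='debba' goto ·  ←P2
  12='dee' goto e→13
  13='deee' goto ·  ←P3
  14='c' goto e→15
  15='ce' goto ·  ←P4

Failure links (BFS by depth):
  n1('d'): parent n0 fail=0; on 'd' 0 → fail=0;  out ∅∪∅=∅
  n5('b'): parent n0 fail=0; on 'b' 0 → fail=0;  out ∅∪∅=∅
  n14('c'): parent n0 fail=0; on 'c' 0 → fail=0;  out ∅∪∅=∅
  n2('dd'): parent n1 fail=0; on 'd' 0 → fail=1;  out ∅∪∅=∅
  n6('bb'): parent n5 fail=0; on 'b' 0 → fail=5;  out ∅∪∅=∅
  n8('de'): parent n1 fail=0; on 'e' 0 → fail=0;  out ∅∪∅=∅
  n15('ce'): parent n14 fail=0; on 'e' 0 → fail=0;  out {4}∪∅={4}
  n3('ddc'): parent n2 fail=1; on 'c' 1→0 → fail=14;  out ∅∪∅=∅
  n7('bba'): parent n6 fail=5; on 'a' 5→0 → fail=0;  out {1}∪∅={1}
  n9('deb'): parent n8 fail=0; on 'b' 0 → fail=5;  out ∅∪∅=∅
  n12('dee'): parent n8 fail=0; on 'e' 0 → fail=0;  out ∅∪∅=∅
  n4('ddce'): parent n3 fail=14; on 'e' 14 → fail=15;  out {0}∪{4}={0,4}
  n10('debb'): parent n9 fail=5; on 'b' 5 → fail=6;  out ∅∪∅=∅
  n13('deee'): parent n12 fail=0; on 'e' 0 → fail=0;  out {3}∪∅={3}
  n11('debba'): parent n10 fail=6; on 'a' 6 → fail=7;  out {2}∪{1}={1,2}

Text stream:
i=0 'b': node 0→5
i=1 'c': node 5→14 (fail-walked)
i=2 'e': node 14→15  ** P4@[1:2]
i=3 'b': node 15→5 (fail-walked)
i=4 'b': node 5→6
i=5 'a': node 6→7  ** P1@[3:5]
i=6 'b': node 7→5 (fail-walked)
i=7 'b': node 5→6
i=8 'c': node 6→14 (fail-walked)
i=9 'c': node 14→14 (fail-walked)
i=10 'c': node 14→14 (fail-walked)
i=11 'c': node 14→14 (fail-walked)
i=12 'a': node 14→0 (fail-walked)
i=13 'b': node 0→5
i=14 'b': node 5→6
i=15 'b': node 6→6 (fail-walked)
i=16 'a': node 6→7  ** P1@[14:16]
i=17 'd': node 7→1 (fail-walked)
i=18 'd': node 1→2
i=19 'e': node 2→8 (fail-walked)
i=20 'b': node 8→9
i=21 'b': node 9→10
i=22 'a': node 10→11  ** P1@[20:22],P2@[18:22]
i=23 'c': node 11→14 (fail-walked)
i=24 'e': node 14→15  ** P4@[23:24]
i=25 'b': node 15→5 (fail-walked)
i=26 'c': node 5→14 (fail-walked)
i=27 'c': node 14→14 (fail-walked)
i=28 'e': node 14→15  ** P4@[27:28]
i=29 'b': node 15→5 (fail-walked)
i=30 'b': node 5→6
i=31 'a': node 6→7  ** P1@[29:31]
i=32 'c': node 7→14 (fail-walked)
i=33 'b': node 14→5 (fail-walked)
i=34 'a': node 5→0 (fail-walked)
i=35 'd': node 0→1
i=36 'e': node 1→8
i=37 'b': node 8→9

Matches: [[2,4],[5,1],[16,1],[22,1],[22,2],[24,4],[28,4],[31,1]]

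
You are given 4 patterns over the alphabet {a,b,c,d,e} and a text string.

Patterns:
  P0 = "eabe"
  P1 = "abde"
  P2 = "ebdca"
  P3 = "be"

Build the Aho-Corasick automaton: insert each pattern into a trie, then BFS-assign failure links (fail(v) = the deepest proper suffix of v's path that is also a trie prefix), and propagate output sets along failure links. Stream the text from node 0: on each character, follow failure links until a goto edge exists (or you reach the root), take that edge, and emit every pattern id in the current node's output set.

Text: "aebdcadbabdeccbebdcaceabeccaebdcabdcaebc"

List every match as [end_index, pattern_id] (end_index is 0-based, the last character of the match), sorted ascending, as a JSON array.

Build:
Trie (insert patterns):
  n0 'ε': a→5 b→13 e→1
  n1 'e': a→2 b→9
  n2 'ea': b→3
  n3 'eab': e→4
  n4 'eabe': ·  ←P0
  n5 'a': b→6
  n6 'ab': d→7
  n7 'abd': e→8
  n8 'abde': ·  ←P1
  n9 'eb': d→10
  n10 'ebd': c→11
  n11 'ebdc': a→12
  n12 'ebdca': ·  ←P2
  n13 'b': e→14
  n14 'be': ·  ←P3

BFS fail/out derivation:
  n1('e'): parent n0 fail=0; on 'e' 0 → fail=0;  out ∅∪∅=∅
  n5('a'): parent n0 fail=0; on 'a' 0 → fail=0;  out ∅∪∅=∅
  n13('b'): parent n0 fail=0; on 'b' 0 → fail=0;  out ∅∪∅=∅
  n2('ea'): parent n1 fail=0; on 'a' 0 → fail=5;  out ∅∪∅=∅
  n6('ab'): parent n5 fail=0; on 'b' 0 → fail=13;  out ∅∪∅=∅
  n9('eb'): parent n1 fail=0; on 'b' 0 → fail=13;  out ∅∪∅=∅
  n14('be'): parent n13 fail=0; on 'e' 0 → fail=1;  out {3}∪∅={3}
  n3('eab'): parent n2 fail=5; on 'b' 5 → fail=6;  out ∅∪∅=∅
  n7('abd'): parent n6 fail=13; on 'd' 13→0 → fail=0;  out ∅∪∅=∅
  n10('ebd'): parent n9 fail=13; on 'd' 13→0 → fail=0;  out ∅∪∅=∅
  n4('eabe'): parent n3 fail=6; on 'e' 6→13 → fail=14;  out {0}∪{3}={0,3}
  n8('abde'): parent n7 fail=0; on 'e' 0 → fail=1;  out {1}∪∅={1}
  n11('ebdc'): parent n10 fail=0; on 'c' 0 → fail=0;  out ∅∪∅=∅
  n12('ebdca'): parent n11 fail=0; on 'a' 0 → fail=5;  out {2}∪∅={2}

Run:
i=0 'a': node 0→5
i=1 'e': node 5→1 (via fail)
i=2 'b': node 1→9
i=3 'd': node 9→10
i=4 'c': node 10→11
i=5 'a': node 11→12  emit P2@[1:5]
i=6 'd': node 12→0 (via fail)
i=7 'b': node 0→13
i=8 'a': node 13→5 (via fail)
i=9 'b': node 5→6
i=10 'd': node 6→7
i=11 'e': node 7→8  emit P1@[8:11]
i=12 'c': node 8→0 (via fail)
i=13 'c': node 0→0
i=14 'b': node 0→13
i=15 'e': node 13→14  emit P3@[14:15]
i=16 'b': node 14→9 (via fail)
i=17 'd': node 9→10
i=18 'c': node 10→11
i=19 'a': node 11→12  emit P2@[15:19]
i=20 'c': node 12→0 (via fail)
i=21 'e': node 0→1
i=22 'a': node 1→2
i=23 'b': node 2→3
i=24 'e': node 3→4  emit P0@[21:24],P3@[23:24]
i=25 'c': node 4→0 (via fail)
i=26 'c': node 0→0
i=27 'a': node 0→5
i=28 'e': node 5→1 (via fail)
i=29 'b': node 1→9
i=30 'd': node 9→10
i=31 'c': node 10→11
i=32 'a': node 11→12  emit P2@[28:32]
i=33 'b': node 12→6 (via fail)
i=34 'd': node 6→7
i=35 'c': node 7→0 (via fail)
i=36 'a': node 0→5
i=37 'e': node 5→1 (via fail)
i=38 'b': node 1→9
i=39 'c': node 9→0 (via fail)

All matches (sorted): [[5,2],[11,1],[15,3],[19,2],[24,0],[24,3],[32,2]]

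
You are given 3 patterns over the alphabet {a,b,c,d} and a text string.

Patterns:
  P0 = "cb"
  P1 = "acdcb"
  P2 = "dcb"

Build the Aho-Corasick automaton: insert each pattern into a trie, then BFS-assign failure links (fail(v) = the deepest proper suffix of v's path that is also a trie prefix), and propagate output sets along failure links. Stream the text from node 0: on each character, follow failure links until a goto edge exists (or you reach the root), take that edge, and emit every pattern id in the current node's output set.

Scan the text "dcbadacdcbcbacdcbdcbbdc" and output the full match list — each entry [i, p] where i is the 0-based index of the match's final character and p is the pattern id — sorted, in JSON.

Build automaton:
Trie nodes:
  0='ε' goto a→3 c→1 d→8
  1='c' goto b→2
  2='cb' goto ·  [P0 ends]
  3='a' goto c→4
  4='ac' goto d→5
  5='acd' goto c→6
  6='acdc' goto b→7
  7='acdcb' goto ·  [P1 ends]
  8='d' goto c→9
  9='dc' goto b→10
  10='dcb' goto ·  [P2 ends]

BFS fail/out derivation:
  n1('c'): parent n0 fail=0; on 'c' 0 → fail=0;  out ∅∪∅=∅
  n3('a'): parent n0 fail=0; on 'a' 0 → fail=0;  out ∅∪∅=∅
  n8('d'): parent n0 fail=0; on 'd' 0 → fail=0;  out ∅∪∅=∅
  n2('cb'): parent n1 fail=0; on 'b' 0 → fail=0;  out {0}∪∅={0}
  n4('ac'): parent n3 fail=0; on 'c' 0 → fail=1;  out ∅∪∅=∅
  n9('dc'): parent n8 fail=0; on 'c' 0 → fail=1;  out ∅∪∅=∅
  n5('acd'): parent n4 fail=1; on 'd' 1→0 → fail=8;  out ∅∪∅=∅
  n10('dcb'): parent n9 fail=1; on 'b' 1 → fail=2;  out {2}∪{0}={0,2}
  n6('acdc'): parent n5 fail=8; on 'c' 8 → fail=9;  out ∅∪∅=∅
  n7('acdcb'): parent n6 fail=9; on 'b' 9 → fail=10;  out {1}∪{0,2}={0,1,2}

Run:
pos 0 'd': at 8
pos 1 'c': at 9
pos 2 'b': at 10  ** P0@[1:2],P2@[0:2]
pos 3 'a': at 3 (fail-walked)
pos 4 'd': at 8 (fail-walked)
pos 5 'a': at 3 (fail-walked)
pos 6 'c': at 4
pos 7 'd': at 5
pos 8 'c': at 6
pos 9 'b': at 7  ** P0@[8:9],P1@[5:9],P2@[7:9]
pos 10 'c': at 1 (fail-walked)
pos 11 'b': at 2  ** P0@[10:11]
pos 12 'a': at 3 (fail-walked)
pos 13 'c': at 4
pos 14 'd': at 5
pos 15 'c': at 6
pos 16 'b': at 7  ** P0@[15:16],P1@[12:16],P2@[14:16]
pos 17 'd': at 8 (fail-walked)
pos 18 'c': at 9
pos 19 'b': at 10  ** P0@[18:19],P2@[17:19]
pos 20 'b': at 0 (fail-walked)
pos 21 'd': at 8
pos 22 'c': at 9

All matches (sorted): [[2,0],[2,2],[9,0],[9,1],[9,2],[11,0],[16,0],[16,1],[16,2],[19,0],[19,2]]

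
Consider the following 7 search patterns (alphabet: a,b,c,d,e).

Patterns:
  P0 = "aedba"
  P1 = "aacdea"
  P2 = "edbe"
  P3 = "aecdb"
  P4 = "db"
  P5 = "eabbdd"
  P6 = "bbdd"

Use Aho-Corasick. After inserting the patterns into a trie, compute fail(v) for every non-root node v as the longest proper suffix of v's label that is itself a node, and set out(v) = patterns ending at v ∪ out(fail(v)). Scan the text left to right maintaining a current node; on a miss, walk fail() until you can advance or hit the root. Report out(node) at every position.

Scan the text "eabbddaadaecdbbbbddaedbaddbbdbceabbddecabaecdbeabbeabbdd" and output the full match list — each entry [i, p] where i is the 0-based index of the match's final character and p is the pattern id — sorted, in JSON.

Build:
Trie (insert patterns):
  n0 'ε': a→1 b→25 d→18 e→11
  n1 'a': a→6 e→2
  n2 'ae': c→15 d→3
  n3 'aed': b→4
  n4 'aedb': a→5
  n5 'aedba': ·  [P0 ends]
  n6 'aa': c→7
  n7 'aac': d→8
  n8 'aacd': e→9
  n9 'aacde': a→10
  n10 'aacdea': ·  [P1 ends]
  n11 'e': a→20 d→12
  n12 'ed': b→13
  n13 'edb': e→14
  n14 'edbe': ·  [P2 ends]
  n15 'aec': d→16
  n16 'aecd': b→17
  n17 'aecdb': ·  [P3 ends]
  n18 'd': b→19
  n19 'db': ·  [P4 ends]
  n20 'ea': b→21
  n21 'eab': b→22
  n22 'eabb': d→23
  n23 'eabbd': d→24
  n24 'eabbdd': ·  [P5 ends]
  n25 'b': b→26
  n26 'bb': d→27
  n27 'bbd': d→28
  n28 'bbdd': ·  [P6 ends]

Failure links (BFS by depth):
  fail(1) 'a': from fail(0)=0 chase 'a': 0 ⇒ 0;  out=∅∪out(0)=∅
  fail(11) 'e': from fail(0)=0 chase 'e': 0 ⇒ 0;  out=∅∪out(0)=∅
  fail(18) 'd': from fail(0)=0 chase 'd': 0 ⇒ 0;  out=∅∪out(0)=∅
  fail(25) 'b': from fail(0)=0 chase 'b': 0 ⇒ 0;  out=∅∪out(0)=∅
  fail(2) 'ae': from fail(1)=0 chase 'e': 0 ⇒ 11;  out=∅∪out(11)=∅
  fail(6) 'aa': from fail(1)=0 chase 'a': 0 ⇒ 1;  out=∅∪out(1)=∅
  fail(12) 'ed': from fail(11)=0 chase 'd': 0 ⇒ 18;  out=∅∪out(18)=∅
  fail(19) 'db': from fail(18)=0 chase 'b': 0 ⇒ 25;  out={4}∪out(25)={4}
  fail(20) 'ea': from fail(11)=0 chase 'a': 0 ⇒ 1;  out=∅∪out(1)=∅
  fail(26) 'bb': from fail(25)=0 chase 'b': 0 ⇒ 25;  out=∅∪out(25)=∅
  fail(3) 'aed': from fail(2)=11 chase 'd': 11 ⇒ 12;  out=∅∪out(12)=∅
  fail(7) 'aac': from fail(6)=1 chase 'c': 1→0 ⇒ 0;  out=∅∪out(0)=∅
  fail(13) 'edb': from fail(12)=18 chase 'b': 18 ⇒ 19;  out=∅∪out(19)={4}
  fail(15) 'aec': from fail(2)=11 chase 'c': 11→0 ⇒ 0;  out=∅∪out(0)=∅
  fail(21) 'eab': from fail(20)=1 chase 'b': 1→0 ⇒ 25;  out=∅∪out(25)=∅
  fail(27) 'bbd': from fail(26)=25 chase 'd': 25→0 ⇒ 18;  out=∅∪out(18)=∅
  fail(4) 'aedb': from fail(3)=12 chase 'b': 12 ⇒ 13;  out=∅∪out(13)={4}
  fail(8) 'aacd': from fail(7)=0 chase 'd': 0 ⇒ 18;  out=∅∪out(18)=∅
  fail(14) 'edbe': from fail(13)=19 chase 'e': 19→25→0 ⇒ 11;  out={2}∪out(11)={2}
  fail(16) 'aecd': from fail(15)=0 chase 'd': 0 ⇒ 18;  out=∅∪out(18)=∅
  fail(22) 'eabb': from fail(21)=25 chase 'b': 25 ⇒ 26;  out=∅∪out(26)=∅
  fail(28) 'bbdd': from fail(27)=18 chase 'd': 18→0 ⇒ 18;  out={6}∪out(18)={6}
  fail(5) 'aedba': from fail(4)=13 chase 'a': 13→19→25→0 ⇒ 1;  out={0}∪out(1)={0}
  fail(9) 'aacde': from fail(8)=18 chase 'e': 18→0 ⇒ 11;  out=∅∪out(11)=∅
  fail(17) 'aecdb': from fail(16)=18 chase 'b': 18 ⇒ 19;  out={3}∪out(19)={3,4}
  fail(23) 'eabbd': from fail(22)=26 chase 'd': 26 ⇒ 27;  out=∅∪out(27)=∅
  fail(10) 'aacdea': from fail(9)=11 chase 'a': 11 ⇒ 20;  out={1}∪out(20)={1}
  fail(24) 'eabbdd': from fail(23)=27 chase 'd': 27 ⇒ 28;  out={5}∪out(28)={5,6}

Run:
[0] read 'e'  n0⇒n11
[1] read 'a'  n11⇒n20
[2] read 'b'  n20⇒n21
[3] read 'b'  n21⇒n22
[4] read 'd'  n22⇒n23
[5] read 'd'  n23⇒n24  ** P5@[0:5],P6@[2:5]
[6] read 'a'  n24⇒n1 (via fail)
[7] read 'a'  n1⇒n6
[8] read 'd'  n6⇒n18 (via fail)
[9] read 'a'  n18⇒n1 (via fail)
[10] read 'e'  n1⇒n2
[11] read 'c'  n2⇒n15
[12] read 'd'  n15⇒n16
[13] read 'b'  n16⇒n17  ** P3@[9:13],P4@[12:13]
[14] read 'b'  n17⇒n26 (via fail)
[15] read 'b'  n26⇒n26 (via fail)
[16] read 'b'  n26⇒n26 (via fail)
[17] read 'd'  n26⇒n27
[18] read 'd'  n27⇒n28  ** P6@[15:18]
[19] read 'a'  n28⇒n1 (via fail)
[20] read 'e'  n1⇒n2
[21] read 'd'  n2⇒n3
[22] read 'b'  n3⇒n4  ** P4@[21:22]
[23] read 'a'  n4⇒n5  ** P0@[19:23]
[24] read 'd'  n5⇒n18 (via fail)
[25] read 'd'  n18⇒n18 (via fail)
[26] read 'b'  n18⇒n19  ** P4@[25:26]
[27] read 'b'  n19⇒n26 (via fail)
[28] read 'd'  n26⇒n27
[29] read 'b'  n27⇒n19 (via fail)  ** P4@[28:29]
[30] read 'c'  n19⇒n0 (via fail)
[31] read 'e'  n0⇒n11
[32] read 'a'  n11⇒n20
[33] read 'b'  n20⇒n21
[34] read 'b'  n21⇒n22
[35] read 'd'  n22⇒n23
[36] read 'd'  n23⇒n24  ** P5@[31:36],P6@[33:36]
[37] read 'e'  n24⇒n11 (via fail)
[38] read 'c'  n11⇒n0 (via fail)
[39] read 'a'  n0⇒n1
[40] read 'b'  n1⇒n25 (via fail)
[41] read 'a'  n25⇒n1 (via fail)
[42] read 'e'  n1⇒n2
[43] read 'c'  n2⇒n15
[44] read 'd'  n15⇒n16
[45] read 'b'  n16⇒n17  ** P3@[41:45],P4@[44:45]
[46] read 'e'  n17⇒n11 (via fail)
[47] read 'a'  n11⇒n20
[48] read 'b'  n20⇒n21
[49] read 'b'  n21⇒n22
[50] read 'e'  n22⇒n11 (via fail)
[51] read 'a'  n11⇒n20
[52] read 'b'  n20⇒n21
[53] read 'b'  n21⇒n22
[54] read 'd'  n22⇒n23
[55] read 'd'  n23⇒n24  ** P5@[50:55],P6@[52:55]

Matches: [[5,5],[5,6],[13,3],[13,4],[18,6],[22,4],[23,0],[26,4],[29,4],[36,5],[36,6],[45,3],[45,4],[55,5],[55,6]]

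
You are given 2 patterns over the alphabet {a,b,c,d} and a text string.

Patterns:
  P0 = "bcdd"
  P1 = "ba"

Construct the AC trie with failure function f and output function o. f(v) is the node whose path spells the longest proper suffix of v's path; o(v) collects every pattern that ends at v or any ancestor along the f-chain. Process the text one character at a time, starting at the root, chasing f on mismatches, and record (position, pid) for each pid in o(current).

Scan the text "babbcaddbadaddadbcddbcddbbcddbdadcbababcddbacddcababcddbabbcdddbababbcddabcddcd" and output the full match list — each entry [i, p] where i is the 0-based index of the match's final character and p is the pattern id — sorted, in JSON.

Construct AC machine:
Trie nodes:
  n0 'ε': b→1
  n1 'b': a→5 c→2
  n2 'bc': d→3
  n3 'bcd': d→4
  n4 'bcdd': ·  ←P0
  n5 'ba': ·  ←P1

Failure links (BFS by depth):
  n1('b'): parent n0 fail=0; on 'b' 0 → fail=0;  out ∅∪∅=∅
  n2('bc'): parent n1 fail=0; on 'c' 0 → fail=0;  out ∅∪∅=∅
  n5('ba'): parent n1 fail=0; on 'a' 0 → fail=0;  out {1}∪∅={1}
  n3('bcd'): parent n2 fail=0; on 'd' 0 → fail=0;  out ∅∪∅=∅
  n4('bcdd'): parent n3 fail=0; on 'd' 0 → fail=0;  out {0}∪∅={0}

Run:
pos 0 'b': at 1
pos 1 'a': at 5  → match P1@[0:1]
pos 2 'b': at 1 (fail-walked)
pos 3 'b': at 1 (fail-walked)
pos 4 'c': at 2
pos 5 'a': at 0 (fail-walked)
pos 6 'd': at 0
pos 7 'd': at 0
pos 8 'b': at 1
pos 9 'a': at 5  → match P1@[8:9]
pos 10 'd': at 0 (fail-walked)
pos 11 'a': at 0
pos 12 'd': at 0
pos 13 'd': at 0
pos 14 'a': at 0
pos 15 'd': at 0
pos 16 'b': at 1
pos 17 'c': at 2
pos 18 'd': at 3
pos 19 'd': at 4  → match P0@[16:19]
pos 20 'b': at 1 (fail-walked)
pos 21 'c': at 2
pos 22 'd': at 3
pos 23 'd': at 4  → match P0@[20:23]
pos 24 'b': at 1 (fail-walked)
pos 25 'b': at 1 (fail-walked)
pos 26 'c': at 2
pos 27 'd': at 3
pos 28 'd': at 4  → match P0@[25:28]
pos 29 'b': at 1 (fail-walked)
pos 30 'd': at 0 (fail-walked)
pos 31 'a': at 0
pos 32 'd': at 0
pos 33 'c': at 0
pos 34 'b': at 1
pos 35 'a': at 5  → match P1@[34:35]
pos 36 'b': at 1 (fail-walked)
pos 37 'a': at 5  → match P1@[36:37]
pos 38 'b': at 1 (fail-walked)
pos 39 'c': at 2
pos 40 'd': at 3
pos 41 'd': at 4  → match P0@[38:41]
pos 42 'b': at 1 (fail-walked)
pos 43 'a': at 5  → match P1@[42:43]
pos 44 'c': at 0 (fail-walked)
pos 45 'd': at 0
pos 46 'd': at 0
pos 47 'c': at 0
pos 48 'a': at 0
pos 49 'b': at 1
pos 50 'a': at 5  → match P1@[49:50]
pos 51 'b': at 1 (fail-walked)
pos 52 'c': at 2
pos 53 'd': at 3
pos 54 'd': at 4  → match P0@[51:54]
pos 55 'b': at 1 (fail-walked)
pos 56 'a': at 5  → match P1@[55:56]
pos 57 'b': at 1 (fail-walked)
pos 58 'b': at 1 (fail-walked)
pos 59 'c': at 2
pos 60 'd': at 3
pos 61 'd': at 4  → match P0@[58:61]
pos 62 'd': at 0 (fail-walked)
pos 63 'b': at 1
pos 64 'a': at 5  → match P1@[63:64]
pos 65 'b': at 1 (fail-walked)
pos 66 'a': at 5  → match P1@[65:66]
pos 67 'b': at 1 (fail-walked)
pos 68 'b': at 1 (fail-walked)
pos 69 'c': at 2
pos 70 'd': at 3
pos 71 'd': at 4  → match P0@[68:71]
pos 72 'a': at 0 (fail-walked)
pos 73 'b': at 1
pos 74 'c': at 2
pos 75 'd': at 3
pos 76 'd': at 4  → match P0@[73:76]
pos 77 'c': at 0 (fail-walked)
pos 78 'd': at 0

Matches: [[1,1],[9,1],[19,0],[23,0],[28,0],[35,1],[37,1],[41,0],[43,1],[50,1],[54,0],[56,1],[61,0],[64,1],[66,1],[71,0],[76,0]]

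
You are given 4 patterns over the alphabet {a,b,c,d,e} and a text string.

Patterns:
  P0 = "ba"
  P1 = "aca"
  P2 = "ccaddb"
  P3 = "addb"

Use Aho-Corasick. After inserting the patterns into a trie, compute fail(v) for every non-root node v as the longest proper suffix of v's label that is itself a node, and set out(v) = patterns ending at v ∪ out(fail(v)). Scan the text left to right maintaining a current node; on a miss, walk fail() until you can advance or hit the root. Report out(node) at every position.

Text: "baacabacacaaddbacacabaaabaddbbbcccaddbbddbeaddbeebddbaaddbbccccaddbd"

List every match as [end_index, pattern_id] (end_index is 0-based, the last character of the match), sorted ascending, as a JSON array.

Construct AC machine:
Trie nodes:
  n0 'ε': a→3 b→1 c→6
  n1 'b': a→2
  n2 'ba': ·  ←P0
  n3 'a': c→4 d→12
  n4 'ac': a→5
  n5 'aca': ·  ←P1
  n6 'c': c→7
  n7 'cc': a→8
  n8 'cca': d→9
  n9 'ccad': d→10
  n10 'ccadd': b→11
  n11 'ccaddb': ·  ←P2
  n12 'ad': d→13
  n13 'add': b→14
  n14 'addb': ·  ←P3

Failure links (BFS by depth):
  n1('b'): parent n0 fail=0; on 'b' 0 → fail=0;  out ∅∪∅=∅
  n3('a'): parent n0 fail=0; on 'a' 0 → fail=0;  out ∅∪∅=∅
  n6('c'): parent n0 fail=0; on 'c' 0 → fail=0;  out ∅∪∅=∅
  n2('ba'): parent n1 fail=0; on 'a' 0 → fail=3;  out {0}∪∅={0}
  n4('ac'): parent n3 fail=0; on 'c' 0 → fail=6;  out ∅∪∅=∅
  n7('cc'): parent n6 fail=0; on 'c' 0 → fail=6;  out ∅∪∅=∅
  n12('ad'): parent n3 fail=0; on 'd' 0 → fail=0;  out ∅∪∅=∅
  n5('aca'): parent n4 fail=6; on 'a' 6→0 → fail=3;  out {1}∪∅={1}
  n8('cca'): parent n7 fail=6; on 'a' 6→0 → fail=3;  out ∅∪∅=∅
  n13('add'): parent n12 fail=0; on 'd' 0 → fail=0;  out ∅∪∅=∅
  n9('ccad'): parent n8 fail=3; on 'd' 3 → fail=12;  out ∅∪∅=∅
  n14('addb'): parent n13 fail=0; on 'b' 0 → fail=1;  out {3}∪∅={3}
  n10('ccadd'): parent n9 fail=12; on 'd' 12 → fail=13;  out ∅∪∅=∅
  n11('ccaddb'): parent n10 fail=13; on 'b' 13 → fail=14;  out {2}∪{3}={2,3}

Scan:
pos 0 'b': at 1
pos 1 'a': at 2  → match P0@[0:1]
pos 2 'a': at 3 (fail-walked)
pos 3 'c': at 4
pos 4 'a': at 5  → match P1@[2:4]
pos 5 'b': at 1 (fail-walked)
pos 6 'a': at 2  → match P0@[5:6]
pos 7 'c': at 4 (fail-walked)
pos 8 'a': at 5  → match P1@[6:8]
pos 9 'c': at 4 (fail-walked)
pos 10 'a': at 5  → match P1@[8:10]
pos 11 'a': at 3 (fail-walked)
pos 12 'd': at 12
pos 13 'd': at 13
pos 14 'b': at 14  → match P3@[11:14]
pos 15 'a': at 2 (fail-walked)  → match P0@[14:15]
pos 16 'c': at 4 (fail-walked)
pos 17 'a': at 5  → match P1@[15:17]
pos 18 'c': at 4 (fail-walked)
pos 19 'a': at 5  → match P1@[17:19]
pos 20 'b': at 1 (fail-walked)
pos 21 'a': at 2  → match P0@[20:21]
pos 22 'a': at 3 (fail-walked)
pos 23 'a': at 3 (fail-walked)
pos 24 'b': at 1 (fail-walked)
pos 25 'a': at 2  → match P0@[24:25]
pos 26 'd': at 12 (fail-walked)
pos 27 'd': at 13
pos 28 'b': at 14  → match P3@[25:28]
pos 29 'b': at 1 (fail-walked)
pos 30 'b': at 1 (fail-walked)
pos 31 'c': at 6 (fail-walked)
pos 32 'c': at 7
pos 33 'c': at 7 (fail-walked)
pos 34 'a': at 8
pos 35 'd': at 9
pos 36 'd': at 10
pos 37 'b': at 11  → match P2@[32:37],P3@[34:37]
pos 38 'b': at 1 (fail-walked)
pos 39 'd': at 0 (fail-walked)
pos 40 'd': at 0
pos 41 'b': at 1
pos 42 'e': at 0 (fail-walked)
pos 43 'a': at 3
pos 44 'd': at 12
pos 45 'd': at 13
pos 46 'b': at 14  → match P3@[43:46]
pos 47 'e': at 0 (fail-walked)
pos 48 'e': at 0
pos 49 'b': at 1
pos 50 'd': at 0 (fail-walked)
pos 51 'd': at 0
pos 52 'b': at 1
pos 53 'a': at 2  → match P0@[52:53]
pos 54 'a': at 3 (fail-walked)
pos 55 'd': at 12
pos 56 'd': at 13
pos 57 'b': at 14  → match P3@[54:57]
pos 58 'b': at 1 (fail-walked)
pos 59 'c': at 6 (fail-walked)
pos 60 'c': at 7
pos 61 'c': at 7 (fail-walked)
pos 62 'c': at 7 (fail-walked)
pos 63 'a': at 8
pos 64 'd': at 9
pos 65 'd': at 10
pos 66 'b': at 11  → match P2@[61:66],P3@[63:66]
pos 67 'd': at 0 (fail-walked)

Result: [[1,0],[4,1],[6,0],[8,1],[10,1],[14,3],[15,0],[17,1],[19,1],[21,0],[25,0],[28,3],[37,2],[37,3],[46,3],[53,0],[57,3],[66,2],[66,3]]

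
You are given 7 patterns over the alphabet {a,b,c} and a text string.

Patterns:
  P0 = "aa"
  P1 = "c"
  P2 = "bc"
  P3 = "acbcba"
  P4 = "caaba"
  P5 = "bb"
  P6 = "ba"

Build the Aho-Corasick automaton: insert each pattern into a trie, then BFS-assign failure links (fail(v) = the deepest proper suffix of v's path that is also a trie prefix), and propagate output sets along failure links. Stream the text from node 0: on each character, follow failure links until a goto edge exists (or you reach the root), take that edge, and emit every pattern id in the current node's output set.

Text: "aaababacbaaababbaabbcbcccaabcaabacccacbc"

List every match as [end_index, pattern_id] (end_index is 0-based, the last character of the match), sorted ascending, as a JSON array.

Build:
Trie nodes:
  n0 'ε': a→1 b→4 c→3
  n1 'a': a→2 c→6
  n2 'aa': ·  [P0 ends]
  n3 'c': a→11  [P1 ends]
  n4 'b': a→16 b→15 c→5
  n5 'bc': ·  [P2 ends]
  n6 'ac': b→7
  n7 'acb': c→8
  n8 'acbc': b→9
  n9 'acbcb': a→10
  n10 'acbcba': ·  [P3 ends]
  n11 'ca': a→12
  n12 'caa': b→13
  n13 'caab': a→14
  n14 'caaba': ·  [P4 ends]
  n15 'bb': ·  [P5 ends]
  n16 'ba': ·  [P6 ends]

Failure links (BFS by depth):
  fail(1) 'a': from fail(0)=0 chase 'a': 0 ⇒ 0;  out=∅∪out(0)=∅
  fail(3) 'c': from fail(0)=0 chase 'c': 0 ⇒ 0;  out={1}∪out(0)={1}
  fail(4) 'b': from fail(0)=0 chase 'b': 0 ⇒ 0;  out=∅∪out(0)=∅
  fail(2) 'aa': from fail(1)=0 chase 'a': 0 ⇒ 1;  out={0}∪out(1)={0}
  fail(5) 'bc': from fail(4)=0 chase 'c': 0 ⇒ 3;  out={2}∪out(3)={1,2}
  fail(6) 'ac': from fail(1)=0 chase 'c': 0 ⇒ 3;  out=∅∪out(3)={1}
  fail(11) 'ca': from fail(3)=0 chase 'a': 0 ⇒ 1;  out=∅∪out(1)=∅
  fail(15) 'bb': from fail(4)=0 chase 'b': 0 ⇒ 4;  out={5}∪out(4)={5}
  fail(16) 'ba': from fail(4)=0 chase 'a': 0 ⇒ 1;  out={6}∪out(1)={6}
  fail(7) 'acb': from fail(6)=3 chase 'b': 3→0 ⇒ 4;  out=∅∪out(4)=∅
  fail(12) 'caa': from fail(11)=1 chase 'a': 1 ⇒ 2;  out=∅∪out(2)={0}
  fail(8) 'acbc': from fail(7)=4 chase 'c': 4 ⇒ 5;  out=∅∪out(5)={1,2}
  fail(13) 'caab': from fail(12)=2 chase 'b': 2→1→0 ⇒ 4;  out=∅∪out(4)=∅
  fail(9) 'acbcb': from fail(8)=5 chase 'b': 5→3→0 ⇒ 4;  out=∅∪out(4)=∅
  fail(14) 'caaba': from fail(13)=4 chase 'a': 4 ⇒ 16;  out={4}∪out(16)={4,6}
  fail(10) 'acbcba': from fail(9)=4 chase 'a': 4 ⇒ 16;  out={3}∪out(16)={3,6}

Run:
i=0 'a': node 0→1
i=1 'a': node 1→2  emit P0@[0:1]
i=2 'a': node 2→2 (via fail)  emit P0@[1:2]
i=3 'b': node 2→4 (via fail)
i=4 'a': node 4→16  emit P6@[3:4]
i=5 'b': node 16→4 (via fail)
i=6 'a': node 4→16  emit P6@[5:6]
i=7 'c': node 16→6 (via fail)  emit P1@[7:7]
i=8 'b': node 6→7
i=9 'a': node 7→16 (via fail)  emit P6@[8:9]
i=10 'a': node 16→2 (via fail)  emit P0@[9:10]
i=11 'a': node 2→2 (via fail)  emit P0@[10:11]
i=12 'b': node 2→4 (via fail)
i=13 'a': node 4→16  emit P6@[12:13]
i=14 'b': node 16→4 (via fail)
i=15 'b': node 4→15  emit P5@[14:15]
i=16 'a': node 15→16 (via fail)  emit P6@[15:16]
i=17 'a': node 16→2 (via fail)  emit P0@[16:17]
i=18 'b': node 2→4 (via fail)
i=19 'b': node 4→15  emit P5@[18:19]
i=20 'c': node 15→5 (via fail)  emit P1@[20:20],P2@[19:20]
i=21 'b': node 5→4 (via fail)
i=22 'c': node 4→5  emit P1@[22:22],P2@[21:22]
i=23 'c': node 5→3 (via fail)  emit P1@[23:23]
i=24 'c': node 3→3 (via fail)  emit P1@[24:24]
i=25 'a': node 3→11
i=26 'a': node 11→12  emit P0@[25:26]
i=27 'b': node 12→13
i=28 'c': node 13→5 (via fail)  emit P1@[28:28],P2@[27:28]
i=29 'a': node 5→11 (via fail)
i=30 'a': node 11→12  emit P0@[29:30]
i=31 'b': node 12→13
i=32 'a': node 13→14  emit P4@[28:32],P6@[31:32]
i=33 'c': node 14→6 (via fail)  emit P1@[33:33]
i=34 'c': node 6→3 (via fail)  emit P1@[34:34]
i=35 'c': node 3→3 (via fail)  emit P1@[35:35]
i=36 'a': node 3→11
i=37 'c': node 11→6 (via fail)  emit P1@[37:37]
i=38 'b': node 6→7
i=39 'c': node 7→8  emit P1@[39:39],P2@[38:39]

Matches: [[1,0],[2,0],[4,6],[6,6],[7,1],[9,6],[10,0],[11,0],[13,6],[15,5],[16,6],[17,0],[19,5],[20,1],[20,2],[22,1],[22,2],[23,1],[24,1],[26,0],[28,1],[28,2],[30,0],[32,4],[32,6],[33,1],[34,1],[35,1],[37,1],[39,1],[39,2]]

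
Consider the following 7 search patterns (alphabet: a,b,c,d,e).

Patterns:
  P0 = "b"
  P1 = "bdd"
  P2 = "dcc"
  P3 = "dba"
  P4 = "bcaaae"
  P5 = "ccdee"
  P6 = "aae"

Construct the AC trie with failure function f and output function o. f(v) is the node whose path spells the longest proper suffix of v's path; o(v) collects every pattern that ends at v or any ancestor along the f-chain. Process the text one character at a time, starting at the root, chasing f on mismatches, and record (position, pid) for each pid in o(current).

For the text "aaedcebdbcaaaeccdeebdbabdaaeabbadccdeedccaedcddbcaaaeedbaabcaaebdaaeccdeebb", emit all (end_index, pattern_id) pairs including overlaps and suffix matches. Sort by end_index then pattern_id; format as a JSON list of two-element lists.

Build automaton:
Trie nodes:
  n0 'ε': a→19 b→1 c→14 d→4
  n1 'b': c→9 d→2  ←P0
  n2 'bd': d→3
  n3 'bdd': ·  ←P1
  n4 'd': b→7 c→5
  n5 'dc': c→6
  n6 'dcc': ·  ←P2
  n7 'db': a→8
  n8 'dba': ·  ←P3
  n9 'bc': a→10
  n10 'bca': a→11
  n11 'bcaa': a→12
  n12 'bcaaa': e→13
  n13 'bcaaae': ·  ←P4
  n14 'c': c→15
  n15 'cc': d→16
  n16 'ccd': e→17
  n17 'ccde': e→18
  n18 'ccdee': ·  ←P5
  n19 'a': a→20
  n20 'aa': e→21
  n21 'aae': ·  ←P6

Failure links (BFS by depth):
  fail(1) 'b': from fail(0)=0 chase 'b': 0 ⇒ 0;  out={0}∪out(0)={0}
  fail(4) 'd': from fail(0)=0 chase 'd': 0 ⇒ 0;  out=∅∪out(0)=∅
  fail(14) 'c': from fail(0)=0 chase 'c': 0 ⇒ 0;  out=∅∪out(0)=∅
  fail(19) 'a': from fail(0)=0 chase 'a': 0 ⇒ 0;  out=∅∪out(0)=∅
  fail(2) 'bd': from fail(1)=0 chase 'd': 0 ⇒ 4;  out=∅∪out(4)=∅
  fail(5) 'dc': from fail(4)=0 chase 'c': 0 ⇒ 14;  out=∅∪out(14)=∅
  fail(7) 'db': from fail(4)=0 chase 'b': 0 ⇒ 1;  out=∅∪out(1)={0}
  fail(9) 'bc': from fail(1)=0 chase 'c': 0 ⇒ 14;  out=∅∪out(14)=∅
  fail(15) 'cc': from fail(14)=0 chase 'c': 0 ⇒ 14;  out=∅∪out(14)=∅
  fail(20) 'aa': from fail(19)=0 chase 'a': 0 ⇒ 19;  out=∅∪out(19)=∅
  fail(3) 'bdd': from fail(2)=4 chase 'd': 4→0 ⇒ 4;  out={1}∪out(4)={1}
  fail(6) 'dcc': from fail(5)=14 chase 'c': 14 ⇒ 15;  out={2}∪out(15)={2}
  fail(8) 'dba': from fail(7)=1 chase 'a': 1→0 ⇒ 19;  out={3}∪out(19)={3}
  fail(10) 'bca': from fail(9)=14 chase 'a': 14→0 ⇒ 19;  out=∅∪out(19)=∅
  fail(16) 'ccd': from fail(15)=14 chase 'd': 14→0 ⇒ 4;  out=∅∪out(4)=∅
  fail(21) 'aae': from fail(20)=19 chase 'e': 19→0 ⇒ 0;  out={6}∪out(0)={6}
  fail(11) 'bcaa': from fail(10)=19 chase 'a': 19 ⇒ 20;  out=∅∪out(20)=∅
  fail(17) 'ccde': from fail(16)=4 chase 'e': 4→0 ⇒ 0;  out=∅∪out(0)=∅
  fail(12) 'bcaaa': from fail(11)=20 chase 'a': 20→19 ⇒ 20;  out=∅∪out(20)=∅
  fail(18) 'ccdee': from fail(17)=0 chase 'e': 0 ⇒ 0;  out={5}∪out(0)={5}
  fail(13) 'bcaaae': from fail(12)=20 chase 'e': 20 ⇒ 21;  out={4}∪out(21)={4,6}

Text stream:
[0] read 'a'  n0⇒n19
[1] read 'a'  n19⇒n20
[2] read 'e'  n20⇒n21  ** P6@[0:2]
[3] read 'd'  n21⇒n4 (via fail)
[4] read 'c'  n4⇒n5
[5] read 'e'  n5⇒n0 (via fail)
[6] read 'b'  n0⇒n1  ** P0@[6:6]
[7] read 'd'  n1⇒n2
[8] read 'b'  n2⇒n7 (via fail)  ** P0@[8:8]
[9] read 'c'  n7⇒n9 (via fail)
[10] read 'a'  n9⇒n10
[11] read 'a'  n10⇒n11
[12] read 'a'  n11⇒n12
[13] read 'e'  n12⇒n13  ** P4@[8:13],P6@[11:13]
[14] read 'c'  n13⇒n14 (via fail)
[15] read 'c'  n14⇒n15
[16] read 'd'  n15⇒n16
[17] read 'e'  n16⇒n17
[18] read 'e'  n17⇒n18  ** P5@[14:18]
[19] read 'b'  n18⇒n1 (via fail)  ** P0@[19:19]
[20] read 'd'  n1⇒n2
[21] read 'b'  n2⇒n7 (via fail)  ** P0@[21:21]
[22] read 'a'  n7⇒n8  ** P3@[20:22]
[23] read 'b'  n8⇒n1 (via fail)  ** P0@[23:23]
[24] read 'd'  n1⇒n2
[25] read 'a'  n2⇒n19 (via fail)
[26] read 'a'  n19⇒n20
[27] read 'e'  n20⇒n21  ** P6@[25:27]
[28] read 'a'  n21⇒n19 (via fail)
[29] read 'b'  n19⇒n1 (via fail)  ** P0@[29:29]
[30] read 'b'  n1⇒n1 (via fail)  ** P0@[30:30]
[31] read 'a'  n1⇒n19 (via fail)
[32] read 'd'  n19⇒n4 (via fail)
[33] read 'c'  n4⇒n5
[34] read 'c'  n5⇒n6  ** P2@[32:34]
[35] read 'd'  n6⇒n16 (via fail)
[36] read 'e'  n16⇒n17
[37] read 'e'  n17⇒n18  ** P5@[33:37]
[38] read 'd'  n18⇒n4 (via fail)
[39] read 'c'  n4⇒n5
[40] read 'c'  n5⇒n6  ** P2@[38:40]
[41] read 'a'  n6⇒n19 (via fail)
[42] read 'e'  n19⇒n0 (via fail)
[43] read 'd'  n0⇒n4
[44] read 'c'  n4⇒n5
[45] read 'd'  n5⇒n4 (via fail)
[46] read 'd'  n4⇒n4 (via fail)
[47] read 'b'  n4⇒n7  ** P0@[47:47]
[48] read 'c'  n7⇒n9 (via fail)
[49] read 'a'  n9⇒n10
[50] read 'a'  n10⇒n11
[51] read 'a'  n11⇒n12
[52] read 'e'  n12⇒n13  ** P4@[47:52],P6@[50:52]
[53] read 'e'  n13⇒n0 (via fail)
[54] read 'd'  n0⇒n4
[55] read 'b'  n4⇒n7  ** P0@[55:55]
[56] read 'a'  n7⇒n8  ** P3@[54:56]
[57] read 'a'  n8⇒n20 (via fail)
[58] read 'b'  n20⇒n1 (via fail)  ** P0@[58:58]
[59] read 'c'  n1⇒n9
[60] read 'a'  n9⇒n10
[61] read 'a'  n10⇒n11
[62] read 'e'  n11⇒n21 (via fail)  ** P6@[60:62]
[63] read 'b'  n21⇒n1 (via fail)  ** P0@[63:63]
[64] read 'd'  n1⇒n2
[65] read 'a'  n2⇒n19 (via fail)
[66] read 'a'  n19⇒n20
[67] read 'e'  n20⇒n21  ** P6@[65:67]
[68] read 'c'  n21⇒n14 (via fail)
[69] read 'c'  n14⇒n15
[70] read 'd'  n15⇒n16
[71] read 'e'  n16⇒n17
[72] read 'e'  n17⇒n18  ** P5@[68:72]
[73] read 'b'  n18⇒n1 (via fail)  ** P0@[73:73]
[74] read 'b'  n1⇒n1 (via fail)  ** P0@[74:74]

All matches (sorted): [[2,6],[6,0],[8,0],[13,4],[13,6],[18,5],[19,0],[21,0],[22,3],[23,0],[27,6],[29,0],[30,0],[34,2],[37,5],[40,2],[47,0],[52,4],[52,6],[55,0],[56,3],[58,0],[62,6],[63,0],[67,6],[72,5],[73,0],[74,0]]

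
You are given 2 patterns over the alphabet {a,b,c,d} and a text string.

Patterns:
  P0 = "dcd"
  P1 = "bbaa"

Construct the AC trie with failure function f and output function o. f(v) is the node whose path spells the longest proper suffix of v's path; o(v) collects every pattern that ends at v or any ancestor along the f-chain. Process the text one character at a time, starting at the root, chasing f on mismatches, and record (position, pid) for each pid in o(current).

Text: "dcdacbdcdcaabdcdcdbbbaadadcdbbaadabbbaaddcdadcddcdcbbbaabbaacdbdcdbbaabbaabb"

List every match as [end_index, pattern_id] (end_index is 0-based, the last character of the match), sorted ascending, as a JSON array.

Build:
Trie nodes:
  n0 'ε': b→4 d→1
  n1 'd': c→2
  n2 'dc': d→3
  n3 'dcd': ·  ←P0
  n4 'b': b→5
  n5 'bb': a→6
  n6 'bba': a→7
  n7 'bbaa': ·  ←P1

BFS fail/out derivation:
  n1('d'): parent n0 fail=0; on 'd' 0 → fail=0;  out ∅∪∅=∅
  n4('b'): parent n0 fail=0; on 'b' 0 → fail=0;  out ∅∪∅=∅
  n2('dc'): parent n1 fail=0; on 'c' 0 → fail=0;  out ∅∪∅=∅
  n5('bb'): parent n4 fail=0; on 'b' 0 → fail=4;  out ∅∪∅=∅
  n3('dcd'): parent n2 fail=0; on 'd' 0 → fail=1;  out {0}∪∅={0}
  n6('bba'): parent n5 fail=4; on 'a' 4→0 → fail=0;  out ∅∪∅=∅
  n7('bbaa'): parent n6 fail=0; on 'a' 0 → fail=0;  out {1}∪∅={1}

Scan:
pos 0 'd': at 1
pos 1 'c': at 2
pos 2 'd': at 3  ** P0@[0:2]
pos 3 'a': at 0 (fail-walked)
pos 4 'c': at 0
pos 5 'b': at 4
pos 6 'd': at 1 (fail-walked)
pos 7 'c': at 2
pos 8 'd': at 3  ** P0@[6:8]
pos 9 'c': at 2 (fail-walked)
pos 10 'a': at 0 (fail-walked)
pos 11 'a': at 0
pos 12 'b': at 4
pos 13 'd': at 1 (fail-walked)
pos 14 'c': at 2
pos 15 'd': at 3  ** P0@[13:15]
pos 16 'c': at 2 (fail-walked)
pos 17 'd': at 3  ** P0@[15:17]
pos 18 'b': at 4 (fail-walked)
pos 19 'b': at 5
pos 20 'b': at 5 (fail-walked)
pos 21 'a': at 6
pos 22 'a': at 7  ** P1@[19:22]
pos 23 'd': at 1 (fail-walked)
pos 24 'a': at 0 (fail-walked)
pos 25 'd': at 1
pos 26 'c': at 2
pos 27 'd': at 3  ** P0@[25:27]
pos 28 'b': at 4 (fail-walked)
pos 29 'b': at 5
pos 30 'a': at 6
pos 31 'a': at 7  ** P1@[28:31]
pos 32 'd': at 1 (fail-walked)
pos 33 'a': at 0 (fail-walked)
pos 34 'b': at 4
pos 35 'b': at 5
pos 36 'b': at 5 (fail-walked)
pos 37 'a': at 6
pos 38 'a': at 7  ** P1@[35:38]
pos 39 'd': at 1 (fail-walked)
pos 40 'd': at 1 (fail-walked)
pos 41 'c': at 2
pos 42 'd': at 3  ** P0@[40:42]
pos 43 'a': at 0 (fail-walked)
pos 44 'd': at 1
pos 45 'c': at 2
pos 46 'd': at 3  ** P0@[44:46]
pos 47 'd': at 1 (fail-walked)
pos 48 'c': at 2
pos 49 'd': at 3  ** P0@[47:49]
pos 50 'c': at 2 (fail-walked)
pos 51 'b': at 4 (fail-walked)
pos 52 'b': at 5
pos 53 'b': at 5 (fail-walked)
pos 54 'a': at 6
pos 55 'a': at 7  ** P1@[52:55]
pos 56 'b': at 4 (fail-walked)
pos 57 'b': at 5
pos 58 'a': at 6
pos 59 'a': at 7  ** P1@[56:59]
pos 60 'c': at 0 (fail-walked)
pos 61 'd': at 1
pos 62 'b': at 4 (fail-walked)
pos 63 'd': at 1 (fail-walked)
pos 64 'c': at 2
pos 65 'd': at 3  ** P0@[63:65]
pos 66 'b': at 4 (fail-walked)
pos 67 'b': at 5
pos 68 'a': at 6
pos 69 'a': at 7  ** P1@[66:69]
pos 70 'b': at 4 (fail-walked)
pos 71 'b': at 5
pos 72 'a': at 6
pos 73 'a': at 7  ** P1@[70:73]
pos 74 'b': at 4 (fail-walked)
pos 75 'b': at 5

All matches (sorted): [[2,0],[8,0],[15,0],[17,0],[22,1],[27,0],[31,1],[38,1],[42,0],[46,0],[49,0],[55,1],[59,1],[65,0],[69,1],[73,1]]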